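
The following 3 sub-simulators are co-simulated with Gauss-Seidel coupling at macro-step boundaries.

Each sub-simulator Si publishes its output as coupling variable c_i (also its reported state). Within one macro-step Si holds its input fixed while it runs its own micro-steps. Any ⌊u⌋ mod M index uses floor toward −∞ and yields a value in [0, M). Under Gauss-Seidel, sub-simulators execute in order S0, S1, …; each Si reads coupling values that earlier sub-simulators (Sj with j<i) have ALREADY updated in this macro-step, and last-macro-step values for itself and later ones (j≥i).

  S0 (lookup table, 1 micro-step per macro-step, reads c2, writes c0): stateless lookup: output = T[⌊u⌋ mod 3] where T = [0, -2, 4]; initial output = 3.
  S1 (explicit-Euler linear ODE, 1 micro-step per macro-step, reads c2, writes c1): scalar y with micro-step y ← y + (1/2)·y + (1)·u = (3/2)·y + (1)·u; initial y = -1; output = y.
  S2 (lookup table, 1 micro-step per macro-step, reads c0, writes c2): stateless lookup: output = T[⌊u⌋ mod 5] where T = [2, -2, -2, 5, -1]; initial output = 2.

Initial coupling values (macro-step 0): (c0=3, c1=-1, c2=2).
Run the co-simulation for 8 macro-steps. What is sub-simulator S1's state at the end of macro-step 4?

S1 state at macro-step 4 = -49/16

macro 1: S0 reads c2=2 → after 1×micro: 4; S1 reads c2=2 → after 1×micro: 1/2; S2 reads c0=4 → after 1×micro: -1 ⇒ (c0=4, c1=1/2, c2=-1)
macro 2: S0 reads c2=-1 → after 1×micro: 4; S1 reads c2=-1 → after 1×micro: -1/4; S2 reads c0=4 → after 1×micro: -1 ⇒ (c0=4, c1=-1/4, c2=-1)
macro 3: S0 reads c2=-1 → after 1×micro: 4; S1 reads c2=-1 → after 1×micro: -11/8; S2 reads c0=4 → after 1×micro: -1 ⇒ (c0=4, c1=-11/8, c2=-1)
macro 4: S0 reads c2=-1 → after 1×micro: 4; S1 reads c2=-1 → after 1×micro: -49/16; S2 reads c0=4 → after 1×micro: -1 ⇒ (c0=4, c1=-49/16, c2=-1)
macro 5: S0 reads c2=-1 → after 1×micro: 4; S1 reads c2=-1 → after 1×micro: -179/32; S2 reads c0=4 → after 1×micro: -1 ⇒ (c0=4, c1=-179/32, c2=-1)
macro 6: S0 reads c2=-1 → after 1×micro: 4; S1 reads c2=-1 → after 1×micro: -601/64; S2 reads c0=4 → after 1×micro: -1 ⇒ (c0=4, c1=-601/64, c2=-1)
macro 7: S0 reads c2=-1 → after 1×micro: 4; S1 reads c2=-1 → after 1×micro: -1931/128; S2 reads c0=4 → after 1×micro: -1 ⇒ (c0=4, c1=-1931/128, c2=-1)
macro 8: S0 reads c2=-1 → after 1×micro: 4; S1 reads c2=-1 → after 1×micro: -6049/256; S2 reads c0=4 → after 1×micro: -1 ⇒ (c0=4, c1=-6049/256, c2=-1)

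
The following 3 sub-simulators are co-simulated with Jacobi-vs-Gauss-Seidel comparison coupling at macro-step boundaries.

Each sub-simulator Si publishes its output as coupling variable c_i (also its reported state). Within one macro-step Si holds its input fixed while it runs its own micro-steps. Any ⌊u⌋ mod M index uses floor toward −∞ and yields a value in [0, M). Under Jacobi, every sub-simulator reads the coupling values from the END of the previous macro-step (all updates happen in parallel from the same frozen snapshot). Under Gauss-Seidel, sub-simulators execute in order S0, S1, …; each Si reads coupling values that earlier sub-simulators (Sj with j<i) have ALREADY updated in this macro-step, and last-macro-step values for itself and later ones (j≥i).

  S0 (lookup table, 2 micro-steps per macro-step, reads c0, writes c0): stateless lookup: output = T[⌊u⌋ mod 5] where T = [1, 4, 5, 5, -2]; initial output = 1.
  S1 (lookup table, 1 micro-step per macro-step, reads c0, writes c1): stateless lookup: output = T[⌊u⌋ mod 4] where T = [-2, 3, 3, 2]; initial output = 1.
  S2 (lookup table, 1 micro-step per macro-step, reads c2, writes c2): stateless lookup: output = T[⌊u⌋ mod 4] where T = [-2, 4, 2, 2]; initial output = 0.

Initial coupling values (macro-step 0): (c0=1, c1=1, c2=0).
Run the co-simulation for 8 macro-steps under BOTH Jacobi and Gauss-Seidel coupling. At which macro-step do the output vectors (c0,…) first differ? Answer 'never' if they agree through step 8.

[Jacobi] macro 1: S0 reads c0=1 → after 2×micro: 4; S1 reads c0=1 → after 1×micro: 3; S2 reads c2=0 → after 1×micro: -2 ⇒ (c0=4, c1=3, c2=-2)
[Jacobi] macro 2: S0 reads c0=4 → after 2×micro: -2; S1 reads c0=4 → after 1×micro: -2; S2 reads c2=-2 → after 1×micro: 2 ⇒ (c0=-2, c1=-2, c2=2)
[Jacobi] macro 3: S0 reads c0=-2 → after 2×micro: 5; S1 reads c0=-2 → after 1×micro: 3; S2 reads c2=2 → after 1×micro: 2 ⇒ (c0=5, c1=3, c2=2)
[Jacobi] macro 4: S0 reads c0=5 → after 2×micro: 1; S1 reads c0=5 → after 1×micro: 3; S2 reads c2=2 → after 1×micro: 2 ⇒ (c0=1, c1=3, c2=2)
[Jacobi] macro 5: S0 reads c0=1 → after 2×micro: 4; S1 reads c0=1 → after 1×micro: 3; S2 reads c2=2 → after 1×micro: 2 ⇒ (c0=4, c1=3, c2=2)
[Jacobi] macro 6: S0 reads c0=4 → after 2×micro: -2; S1 reads c0=4 → after 1×micro: -2; S2 reads c2=2 → after 1×micro: 2 ⇒ (c0=-2, c1=-2, c2=2)
[Jacobi] macro 7: S0 reads c0=-2 → after 2×micro: 5; S1 reads c0=-2 → after 1×micro: 3; S2 reads c2=2 → after 1×micro: 2 ⇒ (c0=5, c1=3, c2=2)
[Jacobi] macro 8: S0 reads c0=5 → after 2×micro: 1; S1 reads c0=5 → after 1×micro: 3; S2 reads c2=2 → after 1×micro: 2 ⇒ (c0=1, c1=3, c2=2)
[Gauss-Seidel] macro 1: S0 reads c0=1 → after 2×micro: 4; S1 reads c0=4 → after 1×micro: -2; S2 reads c2=0 → after 1×micro: -2 ⇒ (c0=4, c1=-2, c2=-2)
[Gauss-Seidel] macro 2: S0 reads c0=4 → after 2×micro: -2; S1 reads c0=-2 → after 1×micro: 3; S2 reads c2=-2 → after 1×micro: 2 ⇒ (c0=-2, c1=3, c2=2)
[Gauss-Seidel] macro 3: S0 reads c0=-2 → after 2×micro: 5; S1 reads c0=5 → after 1×micro: 3; S2 reads c2=2 → after 1×micro: 2 ⇒ (c0=5, c1=3, c2=2)
[Gauss-Seidel] macro 4: S0 reads c0=5 → after 2×micro: 1; S1 reads c0=1 → after 1×micro: 3; S2 reads c2=2 → after 1×micro: 2 ⇒ (c0=1, c1=3, c2=2)
[Gauss-Seidel] macro 5: S0 reads c0=1 → after 2×micro: 4; S1 reads c0=4 → after 1×micro: -2; S2 reads c2=2 → after 1×micro: 2 ⇒ (c0=4, c1=-2, c2=2)
[Gauss-Seidel] macro 6: S0 reads c0=4 → after 2×micro: -2; S1 reads c0=-2 → after 1×micro: 3; S2 reads c2=2 → after 1×micro: 2 ⇒ (c0=-2, c1=3, c2=2)
[Gauss-Seidel] macro 7: S0 reads c0=-2 → after 2×micro: 5; S1 reads c0=5 → after 1×micro: 3; S2 reads c2=2 → after 1×micro: 2 ⇒ (c0=5, c1=3, c2=2)
[Gauss-Seidel] macro 8: S0 reads c0=5 → after 2×micro: 1; S1 reads c0=1 → after 1×micro: 3; S2 reads c2=2 → after 1×micro: 2 ⇒ (c0=1, c1=3, c2=2)

first divergence at macro-step: 1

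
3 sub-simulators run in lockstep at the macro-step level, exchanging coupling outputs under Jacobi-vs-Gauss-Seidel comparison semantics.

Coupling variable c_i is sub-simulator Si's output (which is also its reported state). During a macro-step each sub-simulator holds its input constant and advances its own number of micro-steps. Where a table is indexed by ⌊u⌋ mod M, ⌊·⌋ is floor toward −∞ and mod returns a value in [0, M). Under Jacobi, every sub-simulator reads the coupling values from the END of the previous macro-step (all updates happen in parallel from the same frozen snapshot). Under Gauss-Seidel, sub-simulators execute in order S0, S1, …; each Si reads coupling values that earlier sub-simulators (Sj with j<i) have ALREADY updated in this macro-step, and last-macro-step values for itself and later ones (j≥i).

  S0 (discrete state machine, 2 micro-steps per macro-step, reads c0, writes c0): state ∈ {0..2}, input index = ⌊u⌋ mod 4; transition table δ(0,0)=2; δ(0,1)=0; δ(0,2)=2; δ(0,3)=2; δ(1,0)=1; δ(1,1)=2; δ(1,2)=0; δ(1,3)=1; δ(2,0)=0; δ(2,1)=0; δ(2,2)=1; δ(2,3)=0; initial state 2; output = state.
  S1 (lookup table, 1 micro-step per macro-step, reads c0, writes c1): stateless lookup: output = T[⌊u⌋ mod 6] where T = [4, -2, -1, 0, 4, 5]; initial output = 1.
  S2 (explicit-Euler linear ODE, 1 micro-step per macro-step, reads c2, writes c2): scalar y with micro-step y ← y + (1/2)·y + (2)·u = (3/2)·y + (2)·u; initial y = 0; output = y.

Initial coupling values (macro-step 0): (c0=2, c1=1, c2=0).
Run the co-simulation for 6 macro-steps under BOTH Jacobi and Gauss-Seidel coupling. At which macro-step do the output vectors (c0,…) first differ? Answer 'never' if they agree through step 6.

first divergence at macro-step: 1

[Jacobi] macro 1: S0 reads c0=2 → after 2×micro: 0; S1 reads c0=2 → after 1×micro: -1; S2 reads c2=0 → after 1×micro: 0 ⇒ (c0=0, c1=-1, c2=0)
[Jacobi] macro 2: S0 reads c0=0 → after 2×micro: 0; S1 reads c0=0 → after 1×micro: 4; S2 reads c2=0 → after 1×micro: 0 ⇒ (c0=0, c1=4, c2=0)
[Jacobi] macro 3: S0 reads c0=0 → after 2×micro: 0; S1 reads c0=0 → after 1×micro: 4; S2 reads c2=0 → after 1×micro: 0 ⇒ (c0=0, c1=4, c2=0)
[Jacobi] macro 4: S0 reads c0=0 → after 2×micro: 0; S1 reads c0=0 → after 1×micro: 4; S2 reads c2=0 → after 1×micro: 0 ⇒ (c0=0, c1=4, c2=0)
[Jacobi] macro 5: S0 reads c0=0 → after 2×micro: 0; S1 reads c0=0 → after 1×micro: 4; S2 reads c2=0 → after 1×micro: 0 ⇒ (c0=0, c1=4, c2=0)
[Jacobi] macro 6: S0 reads c0=0 → after 2×micro: 0; S1 reads c0=0 → after 1×micro: 4; S2 reads c2=0 → after 1×micro: 0 ⇒ (c0=0, c1=4, c2=0)
[Gauss-Seidel] macro 1: S0 reads c0=2 → after 2×micro: 0; S1 reads c0=0 → after 1×micro: 4; S2 reads c2=0 → after 1×micro: 0 ⇒ (c0=0, c1=4, c2=0)
[Gauss-Seidel] macro 2: S0 reads c0=0 → after 2×micro: 0; S1 reads c0=0 → after 1×micro: 4; S2 reads c2=0 → after 1×micro: 0 ⇒ (c0=0, c1=4, c2=0)
[Gauss-Seidel] macro 3: S0 reads c0=0 → after 2×micro: 0; S1 reads c0=0 → after 1×micro: 4; S2 reads c2=0 → after 1×micro: 0 ⇒ (c0=0, c1=4, c2=0)
[Gauss-Seidel] macro 4: S0 reads c0=0 → after 2×micro: 0; S1 reads c0=0 → after 1×micro: 4; S2 reads c2=0 → after 1×micro: 0 ⇒ (c0=0, c1=4, c2=0)
[Gauss-Seidel] macro 5: S0 reads c0=0 → after 2×micro: 0; S1 reads c0=0 → after 1×micro: 4; S2 reads c2=0 → after 1×micro: 0 ⇒ (c0=0, c1=4, c2=0)
[Gauss-Seidel] macro 6: S0 reads c0=0 → after 2×micro: 0; S1 reads c0=0 → after 1×micro: 4; S2 reads c2=0 → after 1×micro: 0 ⇒ (c0=0, c1=4, c2=0)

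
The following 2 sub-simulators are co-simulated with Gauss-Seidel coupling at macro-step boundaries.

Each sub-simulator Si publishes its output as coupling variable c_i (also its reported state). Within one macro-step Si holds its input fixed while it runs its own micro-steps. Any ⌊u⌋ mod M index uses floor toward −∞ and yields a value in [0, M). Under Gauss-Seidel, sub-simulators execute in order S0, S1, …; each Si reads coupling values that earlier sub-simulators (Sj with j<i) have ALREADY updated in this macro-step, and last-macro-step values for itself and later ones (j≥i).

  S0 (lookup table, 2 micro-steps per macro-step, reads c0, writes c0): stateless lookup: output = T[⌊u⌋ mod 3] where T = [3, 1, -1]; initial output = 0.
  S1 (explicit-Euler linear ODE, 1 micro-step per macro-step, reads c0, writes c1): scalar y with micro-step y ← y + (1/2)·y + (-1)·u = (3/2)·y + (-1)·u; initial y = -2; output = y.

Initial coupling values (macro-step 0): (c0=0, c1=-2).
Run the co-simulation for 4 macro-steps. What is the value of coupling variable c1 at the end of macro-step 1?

macro 1: S0 reads c0=0 → after 2×micro: 3; S1 reads c0=3 → after 1×micro: -6 ⇒ (c0=3, c1=-6)
macro 2: S0 reads c0=3 → after 2×micro: 3; S1 reads c0=3 → after 1×micro: -12 ⇒ (c0=3, c1=-12)
macro 3: S0 reads c0=3 → after 2×micro: 3; S1 reads c0=3 → after 1×micro: -21 ⇒ (c0=3, c1=-21)
macro 4: S0 reads c0=3 → after 2×micro: 3; S1 reads c0=3 → after 1×micro: -69/2 ⇒ (c0=3, c1=-69/2)

c1 at macro-step 1 = -6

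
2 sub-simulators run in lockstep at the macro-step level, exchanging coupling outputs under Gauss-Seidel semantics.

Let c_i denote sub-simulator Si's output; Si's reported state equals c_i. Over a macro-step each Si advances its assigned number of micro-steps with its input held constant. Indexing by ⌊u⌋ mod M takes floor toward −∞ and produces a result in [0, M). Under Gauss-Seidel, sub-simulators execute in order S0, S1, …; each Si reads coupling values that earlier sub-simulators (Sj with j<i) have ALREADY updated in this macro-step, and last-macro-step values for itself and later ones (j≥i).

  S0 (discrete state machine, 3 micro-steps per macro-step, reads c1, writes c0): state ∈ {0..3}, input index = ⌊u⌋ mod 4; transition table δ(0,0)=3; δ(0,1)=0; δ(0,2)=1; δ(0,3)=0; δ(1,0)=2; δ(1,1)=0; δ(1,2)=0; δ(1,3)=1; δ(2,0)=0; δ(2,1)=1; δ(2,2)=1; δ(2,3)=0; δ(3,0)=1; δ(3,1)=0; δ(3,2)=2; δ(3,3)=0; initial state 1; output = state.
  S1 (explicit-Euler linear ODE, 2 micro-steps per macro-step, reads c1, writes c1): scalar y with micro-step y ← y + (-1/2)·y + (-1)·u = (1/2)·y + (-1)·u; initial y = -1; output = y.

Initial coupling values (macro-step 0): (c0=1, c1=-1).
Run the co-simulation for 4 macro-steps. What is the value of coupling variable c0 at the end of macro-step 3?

macro 1: S0 reads c1=-1 → after 3×micro: 1; S1 reads c1=-1 → after 2×micro: 5/4 ⇒ (c0=1, c1=5/4)
macro 2: S0 reads c1=5/4 → after 3×micro: 0; S1 reads c1=5/4 → after 2×micro: -25/16 ⇒ (c0=0, c1=-25/16)
macro 3: S0 reads c1=-25/16 → after 3×micro: 1; S1 reads c1=-25/16 → after 2×micro: 125/64 ⇒ (c0=1, c1=125/64)
macro 4: S0 reads c1=125/64 → after 3×micro: 0; S1 reads c1=125/64 → after 2×micro: -625/256 ⇒ (c0=0, c1=-625/256)

c0 at macro-step 3 = 1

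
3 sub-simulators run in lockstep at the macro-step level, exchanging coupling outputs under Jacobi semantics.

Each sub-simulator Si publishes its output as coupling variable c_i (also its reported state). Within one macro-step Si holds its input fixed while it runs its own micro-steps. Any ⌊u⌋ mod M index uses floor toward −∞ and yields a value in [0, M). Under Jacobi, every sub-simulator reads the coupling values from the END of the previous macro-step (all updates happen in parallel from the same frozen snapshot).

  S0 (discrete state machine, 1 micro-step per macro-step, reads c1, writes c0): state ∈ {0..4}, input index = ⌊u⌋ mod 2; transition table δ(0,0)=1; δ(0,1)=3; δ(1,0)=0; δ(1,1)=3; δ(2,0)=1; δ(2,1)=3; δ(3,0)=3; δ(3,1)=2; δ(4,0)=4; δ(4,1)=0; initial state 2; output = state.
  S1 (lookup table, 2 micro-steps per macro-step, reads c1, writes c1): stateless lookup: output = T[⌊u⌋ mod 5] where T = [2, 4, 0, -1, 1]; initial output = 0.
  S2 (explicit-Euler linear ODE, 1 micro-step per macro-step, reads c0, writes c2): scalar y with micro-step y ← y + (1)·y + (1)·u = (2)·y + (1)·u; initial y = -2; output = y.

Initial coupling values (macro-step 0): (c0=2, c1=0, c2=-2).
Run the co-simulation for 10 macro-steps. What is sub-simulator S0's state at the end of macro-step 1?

S0 state at macro-step 1 = 1

macro 1: S0 reads c1=0 → after 1×micro: 1; S1 reads c1=0 → after 2×micro: 2; S2 reads c0=2 → after 1×micro: -2 ⇒ (c0=1, c1=2, c2=-2)
macro 2: S0 reads c1=2 → after 1×micro: 0; S1 reads c1=2 → after 2×micro: 0; S2 reads c0=1 → after 1×micro: -3 ⇒ (c0=0, c1=0, c2=-3)
macro 3: S0 reads c1=0 → after 1×micro: 1; S1 reads c1=0 → after 2×micro: 2; S2 reads c0=0 → after 1×micro: -6 ⇒ (c0=1, c1=2, c2=-6)
macro 4: S0 reads c1=2 → after 1×micro: 0; S1 reads c1=2 → after 2×micro: 0; S2 reads c0=1 → after 1×micro: -11 ⇒ (c0=0, c1=0, c2=-11)
macro 5: S0 reads c1=0 → after 1×micro: 1; S1 reads c1=0 → after 2×micro: 2; S2 reads c0=0 → after 1×micro: -22 ⇒ (c0=1, c1=2, c2=-22)
macro 6: S0 reads c1=2 → after 1×micro: 0; S1 reads c1=2 → after 2×micro: 0; S2 reads c0=1 → after 1×micro: -43 ⇒ (c0=0, c1=0, c2=-43)
macro 7: S0 reads c1=0 → after 1×micro: 1; S1 reads c1=0 → after 2×micro: 2; S2 reads c0=0 → after 1×micro: -86 ⇒ (c0=1, c1=2, c2=-86)
macro 8: S0 reads c1=2 → after 1×micro: 0; S1 reads c1=2 → after 2×micro: 0; S2 reads c0=1 → after 1×micro: -171 ⇒ (c0=0, c1=0, c2=-171)
macro 9: S0 reads c1=0 → after 1×micro: 1; S1 reads c1=0 → after 2×micro: 2; S2 reads c0=0 → after 1×micro: -342 ⇒ (c0=1, c1=2, c2=-342)
macro 10: S0 reads c1=2 → after 1×micro: 0; S1 reads c1=2 → after 2×micro: 0; S2 reads c0=1 → after 1×micro: -683 ⇒ (c0=0, c1=0, c2=-683)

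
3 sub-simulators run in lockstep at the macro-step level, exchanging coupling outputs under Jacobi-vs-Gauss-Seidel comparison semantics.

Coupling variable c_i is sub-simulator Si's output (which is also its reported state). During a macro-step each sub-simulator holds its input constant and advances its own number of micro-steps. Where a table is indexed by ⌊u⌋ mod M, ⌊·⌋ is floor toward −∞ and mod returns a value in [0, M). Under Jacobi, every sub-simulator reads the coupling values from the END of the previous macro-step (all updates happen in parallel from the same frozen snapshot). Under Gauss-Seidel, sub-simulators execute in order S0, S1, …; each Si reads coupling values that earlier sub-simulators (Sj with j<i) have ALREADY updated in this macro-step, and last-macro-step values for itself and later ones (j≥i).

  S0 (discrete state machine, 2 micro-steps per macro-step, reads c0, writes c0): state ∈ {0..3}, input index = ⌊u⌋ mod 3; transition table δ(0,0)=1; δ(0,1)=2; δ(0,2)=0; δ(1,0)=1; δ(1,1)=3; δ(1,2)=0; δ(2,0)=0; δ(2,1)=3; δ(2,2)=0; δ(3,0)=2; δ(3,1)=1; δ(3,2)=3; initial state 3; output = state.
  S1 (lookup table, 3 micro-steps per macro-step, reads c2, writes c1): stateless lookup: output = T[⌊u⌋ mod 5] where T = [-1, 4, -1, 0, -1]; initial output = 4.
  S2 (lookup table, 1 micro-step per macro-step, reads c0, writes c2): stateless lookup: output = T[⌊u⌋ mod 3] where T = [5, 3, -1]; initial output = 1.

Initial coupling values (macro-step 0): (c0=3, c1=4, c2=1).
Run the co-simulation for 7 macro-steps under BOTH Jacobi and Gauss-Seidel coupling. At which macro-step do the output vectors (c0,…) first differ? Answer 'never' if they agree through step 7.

[Jacobi] macro 1: S0 reads c0=3 → after 2×micro: 0; S1 reads c2=1 → after 3×micro: 4; S2 reads c0=3 → after 1×micro: 5 ⇒ (c0=0, c1=4, c2=5)
[Jacobi] macro 2: S0 reads c0=0 → after 2×micro: 1; S1 reads c2=5 → after 3×micro: -1; S2 reads c0=0 → after 1×micro: 5 ⇒ (c0=1, c1=-1, c2=5)
[Jacobi] macro 3: S0 reads c0=1 → after 2×micro: 1; S1 reads c2=5 → after 3×micro: -1; S2 reads c0=1 → after 1×micro: 3 ⇒ (c0=1, c1=-1, c2=3)
[Jacobi] macro 4: S0 reads c0=1 → after 2×micro: 1; S1 reads c2=3 → after 3×micro: 0; S2 reads c0=1 → after 1×micro: 3 ⇒ (c0=1, c1=0, c2=3)
[Jacobi] macro 5: S0 reads c0=1 → after 2×micro: 1; S1 reads c2=3 → after 3×micro: 0; S2 reads c0=1 → after 1×micro: 3 ⇒ (c0=1, c1=0, c2=3)
[Jacobi] macro 6: S0 reads c0=1 → after 2×micro: 1; S1 reads c2=3 → after 3×micro: 0; S2 reads c0=1 → after 1×micro: 3 ⇒ (c0=1, c1=0, c2=3)
[Jacobi] macro 7: S0 reads c0=1 → after 2×micro: 1; S1 reads c2=3 → after 3×micro: 0; S2 reads c0=1 → after 1×micro: 3 ⇒ (c0=1, c1=0, c2=3)
[Gauss-Seidel] macro 1: S0 reads c0=3 → after 2×micro: 0; S1 reads c2=1 → after 3×micro: 4; S2 reads c0=0 → after 1×micro: 5 ⇒ (c0=0, c1=4, c2=5)
[Gauss-Seidel] macro 2: S0 reads c0=0 → after 2×micro: 1; S1 reads c2=5 → after 3×micro: -1; S2 reads c0=1 → after 1×micro: 3 ⇒ (c0=1, c1=-1, c2=3)
[Gauss-Seidel] macro 3: S0 reads c0=1 → after 2×micro: 1; S1 reads c2=3 → after 3×micro: 0; S2 reads c0=1 → after 1×micro: 3 ⇒ (c0=1, c1=0, c2=3)
[Gauss-Seidel] macro 4: S0 reads c0=1 → after 2×micro: 1; S1 reads c2=3 → after 3×micro: 0; S2 reads c0=1 → after 1×micro: 3 ⇒ (c0=1, c1=0, c2=3)
[Gauss-Seidel] macro 5: S0 reads c0=1 → after 2×micro: 1; S1 reads c2=3 → after 3×micro: 0; S2 reads c0=1 → after 1×micro: 3 ⇒ (c0=1, c1=0, c2=3)
[Gauss-Seidel] macro 6: S0 reads c0=1 → after 2×micro: 1; S1 reads c2=3 → after 3×micro: 0; S2 reads c0=1 → after 1×micro: 3 ⇒ (c0=1, c1=0, c2=3)
[Gauss-Seidel] macro 7: S0 reads c0=1 → after 2×micro: 1; S1 reads c2=3 → after 3×micro: 0; S2 reads c0=1 → after 1×micro: 3 ⇒ (c0=1, c1=0, c2=3)

first divergence at macro-step: 2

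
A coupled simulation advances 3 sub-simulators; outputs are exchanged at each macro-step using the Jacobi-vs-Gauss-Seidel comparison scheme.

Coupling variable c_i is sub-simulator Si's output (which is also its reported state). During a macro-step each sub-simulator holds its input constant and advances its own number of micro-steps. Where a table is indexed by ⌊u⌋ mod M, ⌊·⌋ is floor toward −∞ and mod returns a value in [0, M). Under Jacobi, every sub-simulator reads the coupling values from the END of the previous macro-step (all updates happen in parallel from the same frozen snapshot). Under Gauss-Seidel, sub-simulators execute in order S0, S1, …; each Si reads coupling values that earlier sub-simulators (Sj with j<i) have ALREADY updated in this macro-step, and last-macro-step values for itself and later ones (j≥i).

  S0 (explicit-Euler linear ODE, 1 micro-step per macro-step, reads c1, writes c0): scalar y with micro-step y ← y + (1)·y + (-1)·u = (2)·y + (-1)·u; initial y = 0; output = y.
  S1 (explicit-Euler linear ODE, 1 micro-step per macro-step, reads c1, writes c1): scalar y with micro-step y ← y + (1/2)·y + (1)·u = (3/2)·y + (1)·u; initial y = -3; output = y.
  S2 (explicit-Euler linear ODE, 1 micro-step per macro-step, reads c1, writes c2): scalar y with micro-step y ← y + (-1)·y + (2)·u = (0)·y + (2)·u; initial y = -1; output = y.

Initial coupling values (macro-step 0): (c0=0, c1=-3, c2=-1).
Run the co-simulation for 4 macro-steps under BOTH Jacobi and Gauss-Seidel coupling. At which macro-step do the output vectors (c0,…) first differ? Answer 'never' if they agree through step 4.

[Jacobi] macro 1: S0 reads c1=-3 → after 1×micro: 3; S1 reads c1=-3 → after 1×micro: -15/2; S2 reads c1=-3 → after 1×micro: -6 ⇒ (c0=3, c1=-15/2, c2=-6)
[Jacobi] macro 2: S0 reads c1=-15/2 → after 1×micro: 27/2; S1 reads c1=-15/2 → after 1×micro: -75/4; S2 reads c1=-15/2 → after 1×micro: -15 ⇒ (c0=27/2, c1=-75/4, c2=-15)
[Jacobi] macro 3: S0 reads c1=-75/4 → after 1×micro: 183/4; S1 reads c1=-75/4 → after 1×micro: -375/8; S2 reads c1=-75/4 → after 1×micro: -75/2 ⇒ (c0=183/4, c1=-375/8, c2=-75/2)
[Jacobi] macro 4: S0 reads c1=-375/8 → after 1×micro: 1107/8; S1 reads c1=-375/8 → after 1×micro: -1875/16; S2 reads c1=-375/8 → after 1×micro: -375/4 ⇒ (c0=1107/8, c1=-1875/16, c2=-375/4)
[Gauss-Seidel] macro 1: S0 reads c1=-3 → after 1×micro: 3; S1 reads c1=-3 → after 1×micro: -15/2; S2 reads c1=-15/2 → after 1×micro: -15 ⇒ (c0=3, c1=-15/2, c2=-15)
[Gauss-Seidel] macro 2: S0 reads c1=-15/2 → after 1×micro: 27/2; S1 reads c1=-15/2 → after 1×micro: -75/4; S2 reads c1=-75/4 → after 1×micro: -75/2 ⇒ (c0=27/2, c1=-75/4, c2=-75/2)
[Gauss-Seidel] macro 3: S0 reads c1=-75/4 → after 1×micro: 183/4; S1 reads c1=-75/4 → after 1×micro: -375/8; S2 reads c1=-375/8 → after 1×micro: -375/4 ⇒ (c0=183/4, c1=-375/8, c2=-375/4)
[Gauss-Seidel] macro 4: S0 reads c1=-375/8 → after 1×micro: 1107/8; S1 reads c1=-375/8 → after 1×micro: -1875/16; S2 reads c1=-1875/16 → after 1×micro: -1875/8 ⇒ (c0=1107/8, c1=-1875/16, c2=-1875/8)

first divergence at macro-step: 1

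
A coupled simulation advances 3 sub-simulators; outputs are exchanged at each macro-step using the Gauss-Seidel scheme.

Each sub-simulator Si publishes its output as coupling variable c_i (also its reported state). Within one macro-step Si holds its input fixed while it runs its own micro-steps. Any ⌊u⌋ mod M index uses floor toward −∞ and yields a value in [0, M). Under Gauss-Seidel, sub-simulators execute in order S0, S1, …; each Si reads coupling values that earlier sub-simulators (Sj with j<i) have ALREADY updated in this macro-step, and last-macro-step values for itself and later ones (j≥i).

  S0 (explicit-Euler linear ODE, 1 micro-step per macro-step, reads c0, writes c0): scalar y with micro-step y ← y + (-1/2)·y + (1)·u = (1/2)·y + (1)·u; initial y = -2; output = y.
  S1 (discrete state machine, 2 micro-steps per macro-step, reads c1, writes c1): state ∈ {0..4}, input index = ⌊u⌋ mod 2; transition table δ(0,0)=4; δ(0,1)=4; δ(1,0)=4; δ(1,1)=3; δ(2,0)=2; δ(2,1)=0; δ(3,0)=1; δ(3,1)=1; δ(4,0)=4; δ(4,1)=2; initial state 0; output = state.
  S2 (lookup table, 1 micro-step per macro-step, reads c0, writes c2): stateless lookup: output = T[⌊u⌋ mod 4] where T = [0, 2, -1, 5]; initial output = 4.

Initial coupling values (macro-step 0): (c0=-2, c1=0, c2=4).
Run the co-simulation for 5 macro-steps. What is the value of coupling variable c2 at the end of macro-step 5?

c2 at macro-step 5 = 0

macro 1: S0 reads c0=-2 → after 1×micro: -3; S1 reads c1=0 → after 2×micro: 4; S2 reads c0=-3 → after 1×micro: 2 ⇒ (c0=-3, c1=4, c2=2)
macro 2: S0 reads c0=-3 → after 1×micro: -9/2; S1 reads c1=4 → after 2×micro: 4; S2 reads c0=-9/2 → after 1×micro: 5 ⇒ (c0=-9/2, c1=4, c2=5)
macro 3: S0 reads c0=-9/2 → after 1×micro: -27/4; S1 reads c1=4 → after 2×micro: 4; S2 reads c0=-27/4 → after 1×micro: 2 ⇒ (c0=-27/4, c1=4, c2=2)
macro 4: S0 reads c0=-27/4 → after 1×micro: -81/8; S1 reads c1=4 → after 2×micro: 4; S2 reads c0=-81/8 → after 1×micro: 2 ⇒ (c0=-81/8, c1=4, c2=2)
macro 5: S0 reads c0=-81/8 → after 1×micro: -243/16; S1 reads c1=4 → after 2×micro: 4; S2 reads c0=-243/16 → after 1×micro: 0 ⇒ (c0=-243/16, c1=4, c2=0)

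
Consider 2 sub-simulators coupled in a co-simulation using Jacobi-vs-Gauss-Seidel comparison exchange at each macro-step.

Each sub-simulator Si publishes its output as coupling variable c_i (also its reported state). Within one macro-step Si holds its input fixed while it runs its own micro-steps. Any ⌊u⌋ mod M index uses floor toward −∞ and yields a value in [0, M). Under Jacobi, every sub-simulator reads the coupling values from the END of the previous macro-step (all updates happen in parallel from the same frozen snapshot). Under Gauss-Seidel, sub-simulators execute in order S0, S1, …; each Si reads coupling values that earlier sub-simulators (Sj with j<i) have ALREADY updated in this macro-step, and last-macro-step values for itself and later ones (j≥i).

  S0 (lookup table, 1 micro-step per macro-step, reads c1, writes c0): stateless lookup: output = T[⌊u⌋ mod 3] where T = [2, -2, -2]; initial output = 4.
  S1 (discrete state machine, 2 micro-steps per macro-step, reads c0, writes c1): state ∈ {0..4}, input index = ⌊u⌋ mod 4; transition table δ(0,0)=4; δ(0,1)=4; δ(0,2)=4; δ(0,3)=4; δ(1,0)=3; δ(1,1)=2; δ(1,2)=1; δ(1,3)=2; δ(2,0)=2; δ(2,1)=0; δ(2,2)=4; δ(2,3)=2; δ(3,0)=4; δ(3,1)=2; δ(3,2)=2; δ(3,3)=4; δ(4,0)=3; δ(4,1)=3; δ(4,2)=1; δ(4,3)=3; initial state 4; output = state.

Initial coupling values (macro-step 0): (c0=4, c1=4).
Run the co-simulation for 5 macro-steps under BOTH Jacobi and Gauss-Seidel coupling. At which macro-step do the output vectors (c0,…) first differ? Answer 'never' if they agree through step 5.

first divergence at macro-step: 1

[Jacobi] macro 1: S0 reads c1=4 → after 1×micro: -2; S1 reads c0=4 → after 2×micro: 4 ⇒ (c0=-2, c1=4)
[Jacobi] macro 2: S0 reads c1=4 → after 1×micro: -2; S1 reads c0=-2 → after 2×micro: 1 ⇒ (c0=-2, c1=1)
[Jacobi] macro 3: S0 reads c1=1 → after 1×micro: -2; S1 reads c0=-2 → after 2×micro: 1 ⇒ (c0=-2, c1=1)
[Jacobi] macro 4: S0 reads c1=1 → after 1×micro: -2; S1 reads c0=-2 → after 2×micro: 1 ⇒ (c0=-2, c1=1)
[Jacobi] macro 5: S0 reads c1=1 → after 1×micro: -2; S1 reads c0=-2 → after 2×micro: 1 ⇒ (c0=-2, c1=1)
[Gauss-Seidel] macro 1: S0 reads c1=4 → after 1×micro: -2; S1 reads c0=-2 → after 2×micro: 1 ⇒ (c0=-2, c1=1)
[Gauss-Seidel] macro 2: S0 reads c1=1 → after 1×micro: -2; S1 reads c0=-2 → after 2×micro: 1 ⇒ (c0=-2, c1=1)
[Gauss-Seidel] macro 3: S0 reads c1=1 → after 1×micro: -2; S1 reads c0=-2 → after 2×micro: 1 ⇒ (c0=-2, c1=1)
[Gauss-Seidel] macro 4: S0 reads c1=1 → after 1×micro: -2; S1 reads c0=-2 → after 2×micro: 1 ⇒ (c0=-2, c1=1)
[Gauss-Seidel] macro 5: S0 reads c1=1 → after 1×micro: -2; S1 reads c0=-2 → after 2×micro: 1 ⇒ (c0=-2, c1=1)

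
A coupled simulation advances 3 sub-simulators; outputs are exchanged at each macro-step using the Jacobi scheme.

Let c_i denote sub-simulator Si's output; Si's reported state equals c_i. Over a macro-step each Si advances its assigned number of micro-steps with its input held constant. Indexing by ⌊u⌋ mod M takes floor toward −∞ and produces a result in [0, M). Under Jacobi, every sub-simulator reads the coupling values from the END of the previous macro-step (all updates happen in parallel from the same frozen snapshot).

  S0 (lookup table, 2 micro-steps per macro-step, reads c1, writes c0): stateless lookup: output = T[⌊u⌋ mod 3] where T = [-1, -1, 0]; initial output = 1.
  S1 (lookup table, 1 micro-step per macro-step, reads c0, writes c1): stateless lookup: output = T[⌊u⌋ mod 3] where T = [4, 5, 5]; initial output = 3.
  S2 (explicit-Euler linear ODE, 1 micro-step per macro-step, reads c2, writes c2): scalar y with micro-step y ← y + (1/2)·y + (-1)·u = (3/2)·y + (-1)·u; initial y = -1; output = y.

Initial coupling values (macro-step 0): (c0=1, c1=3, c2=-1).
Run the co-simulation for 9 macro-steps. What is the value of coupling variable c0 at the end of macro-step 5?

macro 1: S0 reads c1=3 → after 2×micro: -1; S1 reads c0=1 → after 1×micro: 5; S2 reads c2=-1 → after 1×micro: -1/2 ⇒ (c0=-1, c1=5, c2=-1/2)
macro 2: S0 reads c1=5 → after 2×micro: 0; S1 reads c0=-1 → after 1×micro: 5; S2 reads c2=-1/2 → after 1×micro: -1/4 ⇒ (c0=0, c1=5, c2=-1/4)
macro 3: S0 reads c1=5 → after 2×micro: 0; S1 reads c0=0 → after 1×micro: 4; S2 reads c2=-1/4 → after 1×micro: -1/8 ⇒ (c0=0, c1=4, c2=-1/8)
macro 4: S0 reads c1=4 → after 2×micro: -1; S1 reads c0=0 → after 1×micro: 4; S2 reads c2=-1/8 → after 1×micro: -1/16 ⇒ (c0=-1, c1=4, c2=-1/16)
macro 5: S0 reads c1=4 → after 2×micro: -1; S1 reads c0=-1 → after 1×micro: 5; S2 reads c2=-1/16 → after 1×micro: -1/32 ⇒ (c0=-1, c1=5, c2=-1/32)
macro 6: S0 reads c1=5 → after 2×micro: 0; S1 reads c0=-1 → after 1×micro: 5; S2 reads c2=-1/32 → after 1×micro: -1/64 ⇒ (c0=0, c1=5, c2=-1/64)
macro 7: S0 reads c1=5 → after 2×micro: 0; S1 reads c0=0 → after 1×micro: 4; S2 reads c2=-1/64 → after 1×micro: -1/128 ⇒ (c0=0, c1=4, c2=-1/128)
macro 8: S0 reads c1=4 → after 2×micro: -1; S1 reads c0=0 → after 1×micro: 4; S2 reads c2=-1/128 → after 1×micro: -1/256 ⇒ (c0=-1, c1=4, c2=-1/256)
macro 9: S0 reads c1=4 → after 2×micro: -1; S1 reads c0=-1 → after 1×micro: 5; S2 reads c2=-1/256 → after 1×micro: -1/512 ⇒ (c0=-1, c1=5, c2=-1/512)

c0 at macro-step 5 = -1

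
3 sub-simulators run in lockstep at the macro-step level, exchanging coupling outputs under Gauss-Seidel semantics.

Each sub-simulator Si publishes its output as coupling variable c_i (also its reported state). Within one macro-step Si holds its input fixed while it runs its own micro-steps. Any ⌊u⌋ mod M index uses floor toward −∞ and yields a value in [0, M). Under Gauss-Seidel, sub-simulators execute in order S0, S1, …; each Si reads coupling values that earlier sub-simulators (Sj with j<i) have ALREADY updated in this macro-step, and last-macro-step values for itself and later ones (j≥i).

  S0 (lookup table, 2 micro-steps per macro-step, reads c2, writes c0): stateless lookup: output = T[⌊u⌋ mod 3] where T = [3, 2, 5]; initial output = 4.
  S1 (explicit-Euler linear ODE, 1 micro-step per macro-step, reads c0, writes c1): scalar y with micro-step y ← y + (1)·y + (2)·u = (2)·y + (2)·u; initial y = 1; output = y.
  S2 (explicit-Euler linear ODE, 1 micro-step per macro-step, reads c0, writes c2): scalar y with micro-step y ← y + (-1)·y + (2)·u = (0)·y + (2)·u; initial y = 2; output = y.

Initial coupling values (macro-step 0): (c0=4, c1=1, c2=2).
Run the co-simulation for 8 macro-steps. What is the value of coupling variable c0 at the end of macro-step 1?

c0 at macro-step 1 = 5

macro 1: S0 reads c2=2 → after 2×micro: 5; S1 reads c0=5 → after 1×micro: 12; S2 reads c0=5 → after 1×micro: 10 ⇒ (c0=5, c1=12, c2=10)
macro 2: S0 reads c2=10 → after 2×micro: 2; S1 reads c0=2 → after 1×micro: 28; S2 reads c0=2 → after 1×micro: 4 ⇒ (c0=2, c1=28, c2=4)
macro 3: S0 reads c2=4 → after 2×micro: 2; S1 reads c0=2 → after 1×micro: 60; S2 reads c0=2 → after 1×micro: 4 ⇒ (c0=2, c1=60, c2=4)
macro 4: S0 reads c2=4 → after 2×micro: 2; S1 reads c0=2 → after 1×micro: 124; S2 reads c0=2 → after 1×micro: 4 ⇒ (c0=2, c1=124, c2=4)
macro 5: S0 reads c2=4 → after 2×micro: 2; S1 reads c0=2 → after 1×micro: 252; S2 reads c0=2 → after 1×micro: 4 ⇒ (c0=2, c1=252, c2=4)
macro 6: S0 reads c2=4 → after 2×micro: 2; S1 reads c0=2 → after 1×micro: 508; S2 reads c0=2 → after 1×micro: 4 ⇒ (c0=2, c1=508, c2=4)
macro 7: S0 reads c2=4 → after 2×micro: 2; S1 reads c0=2 → after 1×micro: 1020; S2 reads c0=2 → after 1×micro: 4 ⇒ (c0=2, c1=1020, c2=4)
macro 8: S0 reads c2=4 → after 2×micro: 2; S1 reads c0=2 → after 1×micro: 2044; S2 reads c0=2 → after 1×micro: 4 ⇒ (c0=2, c1=2044, c2=4)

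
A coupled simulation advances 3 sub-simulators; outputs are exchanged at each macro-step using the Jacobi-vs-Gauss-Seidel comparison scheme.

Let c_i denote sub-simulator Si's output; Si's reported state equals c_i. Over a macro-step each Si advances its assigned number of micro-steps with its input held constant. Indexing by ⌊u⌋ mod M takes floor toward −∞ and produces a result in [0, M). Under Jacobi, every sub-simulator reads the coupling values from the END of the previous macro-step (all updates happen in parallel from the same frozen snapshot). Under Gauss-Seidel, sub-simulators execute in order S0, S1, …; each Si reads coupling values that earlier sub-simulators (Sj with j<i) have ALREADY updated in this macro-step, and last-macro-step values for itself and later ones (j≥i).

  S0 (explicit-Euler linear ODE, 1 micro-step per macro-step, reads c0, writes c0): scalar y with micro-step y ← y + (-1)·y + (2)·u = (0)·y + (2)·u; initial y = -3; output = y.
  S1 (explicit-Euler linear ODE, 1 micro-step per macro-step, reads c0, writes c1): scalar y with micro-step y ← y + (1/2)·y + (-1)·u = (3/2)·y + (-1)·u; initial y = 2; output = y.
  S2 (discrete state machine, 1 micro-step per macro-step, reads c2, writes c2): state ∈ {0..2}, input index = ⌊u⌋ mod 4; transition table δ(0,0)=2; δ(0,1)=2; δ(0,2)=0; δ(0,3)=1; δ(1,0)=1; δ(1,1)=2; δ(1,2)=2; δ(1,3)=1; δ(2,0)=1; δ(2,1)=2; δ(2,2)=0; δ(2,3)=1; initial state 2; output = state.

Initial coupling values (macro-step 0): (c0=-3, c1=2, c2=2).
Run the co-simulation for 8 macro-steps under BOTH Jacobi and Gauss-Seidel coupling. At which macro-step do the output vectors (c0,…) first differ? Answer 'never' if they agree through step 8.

first divergence at macro-step: 1

[Jacobi] macro 1: S0 reads c0=-3 → after 1×micro: -6; S1 reads c0=-3 → after 1×micro: 6; S2 reads c2=2 → after 1×micro: 0 ⇒ (c0=-6, c1=6, c2=0)
[Jacobi] macro 2: S0 reads c0=-6 → after 1×micro: -12; S1 reads c0=-6 → after 1×micro: 15; S2 reads c2=0 → after 1×micro: 2 ⇒ (c0=-12, c1=15, c2=2)
[Jacobi] macro 3: S0 reads c0=-12 → after 1×micro: -24; S1 reads c0=-12 → after 1×micro: 69/2; S2 reads c2=2 → after 1×micro: 0 ⇒ (c0=-24, c1=69/2, c2=0)
[Jacobi] macro 4: S0 reads c0=-24 → after 1×micro: -48; S1 reads c0=-24 → after 1×micro: 303/4; S2 reads c2=0 → after 1×micro: 2 ⇒ (c0=-48, c1=303/4, c2=2)
[Jacobi] macro 5: S0 reads c0=-48 → after 1×micro: -96; S1 reads c0=-48 → after 1×micro: 1293/8; S2 reads c2=2 → after 1×micro: 0 ⇒ (c0=-96, c1=1293/8, c2=0)
[Jacobi] macro 6: S0 reads c0=-96 → after 1×micro: -192; S1 reads c0=-96 → after 1×micro: 5415/16; S2 reads c2=0 → after 1×micro: 2 ⇒ (c0=-192, c1=5415/16, c2=2)
[Jacobi] macro 7: S0 reads c0=-192 → after 1×micro: -384; S1 reads c0=-192 → after 1×micro: 22389/32; S2 reads c2=2 → after 1×micro: 0 ⇒ (c0=-384, c1=22389/32, c2=0)
[Jacobi] macro 8: S0 reads c0=-384 → after 1×micro: -768; S1 reads c0=-384 → after 1×micro: 91743/64; S2 reads c2=0 → after 1×micro: 2 ⇒ (c0=-768, c1=91743/64, c2=2)
[Gauss-Seidel] macro 1: S0 reads c0=-3 → after 1×micro: -6; S1 reads c0=-6 → after 1×micro: 9; S2 reads c2=2 → after 1×micro: 0 ⇒ (c0=-6, c1=9, c2=0)
[Gauss-Seidel] macro 2: S0 reads c0=-6 → after 1×micro: -12; S1 reads c0=-12 → after 1×micro: 51/2; S2 reads c2=0 → after 1×micro: 2 ⇒ (c0=-12, c1=51/2, c2=2)
[Gauss-Seidel] macro 3: S0 reads c0=-12 → after 1×micro: -24; S1 reads c0=-24 → after 1×micro: 249/4; S2 reads c2=2 → after 1×micro: 0 ⇒ (c0=-24, c1=249/4, c2=0)
[Gauss-Seidel] macro 4: S0 reads c0=-24 → after 1×micro: -48; S1 reads c0=-48 → after 1×micro: 1131/8; S2 reads c2=0 → after 1×micro: 2 ⇒ (c0=-48, c1=1131/8, c2=2)
[Gauss-Seidel] macro 5: S0 reads c0=-48 → after 1×micro: -96; S1 reads c0=-96 → after 1×micro: 4929/16; S2 reads c2=2 → after 1×micro: 0 ⇒ (c0=-96, c1=4929/16, c2=0)
[Gauss-Seidel] macro 6: S0 reads c0=-96 → after 1×micro: -192; S1 reads c0=-192 → after 1×micro: 20931/32; S2 reads c2=0 → after 1×micro: 2 ⇒ (c0=-192, c1=20931/32, c2=2)
[Gauss-Seidel] macro 7: S0 reads c0=-192 → after 1×micro: -384; S1 reads c0=-384 → after 1×micro: 87369/64; S2 reads c2=2 → after 1×micro: 0 ⇒ (c0=-384, c1=87369/64, c2=0)
[Gauss-Seidel] macro 8: S0 reads c0=-384 → after 1×micro: -768; S1 reads c0=-768 → after 1×micro: 360411/128; S2 reads c2=0 → after 1×micro: 2 ⇒ (c0=-768, c1=360411/128, c2=2)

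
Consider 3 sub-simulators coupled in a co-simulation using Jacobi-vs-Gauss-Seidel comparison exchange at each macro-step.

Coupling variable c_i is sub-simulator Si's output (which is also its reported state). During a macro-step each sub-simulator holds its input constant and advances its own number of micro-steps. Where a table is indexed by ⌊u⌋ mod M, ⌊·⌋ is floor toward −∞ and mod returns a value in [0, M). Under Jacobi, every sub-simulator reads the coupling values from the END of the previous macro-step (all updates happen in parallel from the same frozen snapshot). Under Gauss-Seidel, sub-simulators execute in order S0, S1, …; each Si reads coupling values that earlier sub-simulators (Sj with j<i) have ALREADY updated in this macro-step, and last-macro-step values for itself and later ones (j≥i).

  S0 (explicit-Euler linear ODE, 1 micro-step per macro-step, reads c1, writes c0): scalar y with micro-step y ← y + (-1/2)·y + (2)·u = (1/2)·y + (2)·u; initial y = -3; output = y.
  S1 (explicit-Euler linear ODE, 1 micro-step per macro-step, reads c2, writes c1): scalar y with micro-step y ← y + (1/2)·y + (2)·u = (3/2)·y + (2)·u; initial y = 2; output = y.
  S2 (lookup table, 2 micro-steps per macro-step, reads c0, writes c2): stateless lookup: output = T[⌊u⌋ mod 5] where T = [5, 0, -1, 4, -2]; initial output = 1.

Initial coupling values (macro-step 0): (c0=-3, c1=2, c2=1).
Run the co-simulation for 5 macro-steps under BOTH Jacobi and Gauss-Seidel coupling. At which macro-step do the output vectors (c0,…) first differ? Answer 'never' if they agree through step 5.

[Jacobi] macro 1: S0 reads c1=2 → after 1×micro: 5/2; S1 reads c2=1 → after 1×micro: 5; S2 reads c0=-3 → after 2×micro: -1 ⇒ (c0=5/2, c1=5, c2=-1)
[Jacobi] macro 2: S0 reads c1=5 → after 1×micro: 45/4; S1 reads c2=-1 → after 1×micro: 11/2; S2 reads c0=5/2 → after 2×micro: -1 ⇒ (c0=45/4, c1=11/2, c2=-1)
[Jacobi] macro 3: S0 reads c1=11/2 → after 1×micro: 133/8; S1 reads c2=-1 → after 1×micro: 25/4; S2 reads c0=45/4 → after 2×micro: 0 ⇒ (c0=133/8, c1=25/4, c2=0)
[Jacobi] macro 4: S0 reads c1=25/4 → after 1×micro: 333/16; S1 reads c2=0 → after 1×micro: 75/8; S2 reads c0=133/8 → after 2×micro: 0 ⇒ (c0=333/16, c1=75/8, c2=0)
[Jacobi] macro 5: S0 reads c1=75/8 → after 1×micro: 933/32; S1 reads c2=0 → after 1×micro: 225/16; S2 reads c0=333/16 → after 2×micro: 5 ⇒ (c0=933/32, c1=225/16, c2=5)
[Gauss-Seidel] macro 1: S0 reads c1=2 → after 1×micro: 5/2; S1 reads c2=1 → after 1×micro: 5; S2 reads c0=5/2 → after 2×micro: -1 ⇒ (c0=5/2, c1=5, c2=-1)
[Gauss-Seidel] macro 2: S0 reads c1=5 → after 1×micro: 45/4; S1 reads c2=-1 → after 1×micro: 11/2; S2 reads c0=45/4 → after 2×micro: 0 ⇒ (c0=45/4, c1=11/2, c2=0)
[Gauss-Seidel] macro 3: S0 reads c1=11/2 → after 1×micro: 133/8; S1 reads c2=0 → after 1×micro: 33/4; S2 reads c0=133/8 → after 2×micro: 0 ⇒ (c0=133/8, c1=33/4, c2=0)
[Gauss-Seidel] macro 4: S0 reads c1=33/4 → after 1×micro: 397/16; S1 reads c2=0 → after 1×micro: 99/8; S2 reads c0=397/16 → after 2×micro: -2 ⇒ (c0=397/16, c1=99/8, c2=-2)
[Gauss-Seidel] macro 5: S0 reads c1=99/8 → after 1×micro: 1189/32; S1 reads c2=-2 → after 1×micro: 233/16; S2 reads c0=1189/32 → after 2×micro: -1 ⇒ (c0=1189/32, c1=233/16, c2=-1)

first divergence at macro-step: 2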